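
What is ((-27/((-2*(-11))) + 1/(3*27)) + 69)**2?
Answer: 14590948849/3175524 ≈ 4594.8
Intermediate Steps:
((-27/((-2*(-11))) + 1/(3*27)) + 69)**2 = ((-27/22 + (1/3)*(1/27)) + 69)**2 = ((-27*1/22 + 1/81) + 69)**2 = ((-27/22 + 1/81) + 69)**2 = (-2165/1782 + 69)**2 = (120793/1782)**2 = 14590948849/3175524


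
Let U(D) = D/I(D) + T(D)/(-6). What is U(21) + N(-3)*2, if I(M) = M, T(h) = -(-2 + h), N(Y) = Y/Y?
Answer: 37/6 ≈ 6.1667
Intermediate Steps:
N(Y) = 1
T(h) = 2 - h
U(D) = 2/3 + D/6 (U(D) = D/D + (2 - D)/(-6) = 1 + (2 - D)*(-1/6) = 1 + (-1/3 + D/6) = 2/3 + D/6)
U(21) + N(-3)*2 = (2/3 + (1/6)*21) + 1*2 = (2/3 + 7/2) + 2 = 25/6 + 2 = 37/6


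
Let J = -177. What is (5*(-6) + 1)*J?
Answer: 5133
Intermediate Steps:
(5*(-6) + 1)*J = (5*(-6) + 1)*(-177) = (-30 + 1)*(-177) = -29*(-177) = 5133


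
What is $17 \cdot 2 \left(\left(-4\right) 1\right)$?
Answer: $-136$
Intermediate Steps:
$17 \cdot 2 \left(\left(-4\right) 1\right) = 34 \left(-4\right) = -136$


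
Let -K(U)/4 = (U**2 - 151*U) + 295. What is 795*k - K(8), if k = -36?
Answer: -32016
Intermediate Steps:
K(U) = -1180 - 4*U**2 + 604*U (K(U) = -4*((U**2 - 151*U) + 295) = -4*(295 + U**2 - 151*U) = -1180 - 4*U**2 + 604*U)
795*k - K(8) = 795*(-36) - (-1180 - 4*8**2 + 604*8) = -28620 - (-1180 - 4*64 + 4832) = -28620 - (-1180 - 256 + 4832) = -28620 - 1*3396 = -28620 - 3396 = -32016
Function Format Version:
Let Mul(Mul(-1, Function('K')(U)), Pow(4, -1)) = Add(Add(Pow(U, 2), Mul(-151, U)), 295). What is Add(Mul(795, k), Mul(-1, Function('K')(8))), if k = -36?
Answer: -32016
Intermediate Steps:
Function('K')(U) = Add(-1180, Mul(-4, Pow(U, 2)), Mul(604, U)) (Function('K')(U) = Mul(-4, Add(Add(Pow(U, 2), Mul(-151, U)), 295)) = Mul(-4, Add(295, Pow(U, 2), Mul(-151, U))) = Add(-1180, Mul(-4, Pow(U, 2)), Mul(604, U)))
Add(Mul(795, k), Mul(-1, Function('K')(8))) = Add(Mul(795, -36), Mul(-1, Add(-1180, Mul(-4, Pow(8, 2)), Mul(604, 8)))) = Add(-28620, Mul(-1, Add(-1180, Mul(-4, 64), 4832))) = Add(-28620, Mul(-1, Add(-1180, -256, 4832))) = Add(-28620, Mul(-1, 3396)) = Add(-28620, -3396) = -32016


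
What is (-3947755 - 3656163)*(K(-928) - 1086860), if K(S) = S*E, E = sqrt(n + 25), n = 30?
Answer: 8264394317480 + 7056435904*sqrt(55) ≈ 8.3167e+12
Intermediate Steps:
E = sqrt(55) (E = sqrt(30 + 25) = sqrt(55) ≈ 7.4162)
K(S) = S*sqrt(55)
(-3947755 - 3656163)*(K(-928) - 1086860) = (-3947755 - 3656163)*(-928*sqrt(55) - 1086860) = -7603918*(-1086860 - 928*sqrt(55)) = 8264394317480 + 7056435904*sqrt(55)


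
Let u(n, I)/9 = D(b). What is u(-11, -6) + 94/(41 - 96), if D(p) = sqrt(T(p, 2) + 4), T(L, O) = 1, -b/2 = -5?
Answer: -94/55 + 9*sqrt(5) ≈ 18.416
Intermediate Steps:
b = 10 (b = -2*(-5) = 10)
D(p) = sqrt(5) (D(p) = sqrt(1 + 4) = sqrt(5))
u(n, I) = 9*sqrt(5)
u(-11, -6) + 94/(41 - 96) = 9*sqrt(5) + 94/(41 - 96) = 9*sqrt(5) + 94/(-55) = 9*sqrt(5) + 94*(-1/55) = 9*sqrt(5) - 94/55 = -94/55 + 9*sqrt(5)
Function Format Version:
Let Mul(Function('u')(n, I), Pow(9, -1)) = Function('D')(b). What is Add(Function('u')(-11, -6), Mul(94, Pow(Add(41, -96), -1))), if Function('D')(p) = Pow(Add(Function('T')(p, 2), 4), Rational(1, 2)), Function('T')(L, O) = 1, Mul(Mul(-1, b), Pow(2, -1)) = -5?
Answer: Add(Rational(-94, 55), Mul(9, Pow(5, Rational(1, 2)))) ≈ 18.416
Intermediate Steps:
b = 10 (b = Mul(-2, -5) = 10)
Function('D')(p) = Pow(5, Rational(1, 2)) (Function('D')(p) = Pow(Add(1, 4), Rational(1, 2)) = Pow(5, Rational(1, 2)))
Function('u')(n, I) = Mul(9, Pow(5, Rational(1, 2)))
Add(Function('u')(-11, -6), Mul(94, Pow(Add(41, -96), -1))) = Add(Mul(9, Pow(5, Rational(1, 2))), Mul(94, Pow(Add(41, -96), -1))) = Add(Mul(9, Pow(5, Rational(1, 2))), Mul(94, Pow(-55, -1))) = Add(Mul(9, Pow(5, Rational(1, 2))), Mul(94, Rational(-1, 55))) = Add(Mul(9, Pow(5, Rational(1, 2))), Rational(-94, 55)) = Add(Rational(-94, 55), Mul(9, Pow(5, Rational(1, 2))))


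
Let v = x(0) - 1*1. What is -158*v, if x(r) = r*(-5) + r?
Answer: 158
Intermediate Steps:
x(r) = -4*r (x(r) = -5*r + r = -4*r)
v = -1 (v = -4*0 - 1*1 = 0 - 1 = -1)
-158*v = -158*(-1) = 158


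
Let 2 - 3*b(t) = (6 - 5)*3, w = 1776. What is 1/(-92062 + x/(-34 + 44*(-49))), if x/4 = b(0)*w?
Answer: -1095/100806706 ≈ -1.0862e-5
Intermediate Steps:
b(t) = -1/3 (b(t) = 2/3 - (6 - 5)*3/3 = 2/3 - 3/3 = 2/3 - 1/3*3 = 2/3 - 1 = -1/3)
x = -2368 (x = 4*(-1/3*1776) = 4*(-592) = -2368)
1/(-92062 + x/(-34 + 44*(-49))) = 1/(-92062 - 2368/(-34 + 44*(-49))) = 1/(-92062 - 2368/(-34 - 2156)) = 1/(-92062 - 2368/(-2190)) = 1/(-92062 - 2368*(-1/2190)) = 1/(-92062 + 1184/1095) = 1/(-100806706/1095) = -1095/100806706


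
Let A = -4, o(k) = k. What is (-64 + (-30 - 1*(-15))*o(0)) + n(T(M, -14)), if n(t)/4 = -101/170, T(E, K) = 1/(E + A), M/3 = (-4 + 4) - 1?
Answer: -5642/85 ≈ -66.376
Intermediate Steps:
M = -3 (M = 3*((-4 + 4) - 1) = 3*(0 - 1) = 3*(-1) = -3)
T(E, K) = 1/(-4 + E) (T(E, K) = 1/(E - 4) = 1/(-4 + E))
n(t) = -202/85 (n(t) = 4*(-101/170) = -202/85)
(-64 + (-30 - 1*(-15))*o(0)) + n(T(M, -14)) = (-64 + (-30 - 1*(-15))*0) - 202/85 = (-64 + (-30 + 15)*0) - 202/85 = (-64 - 15*0) - 202/85 = (-64 + 0) - 202/85 = -64 - 202/85 = -5642/85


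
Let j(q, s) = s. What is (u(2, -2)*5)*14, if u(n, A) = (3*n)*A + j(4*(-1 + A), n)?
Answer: -700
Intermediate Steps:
u(n, A) = n + 3*A*n (u(n, A) = (3*n)*A + n = 3*A*n + n = n + 3*A*n)
(u(2, -2)*5)*14 = ((2*(1 + 3*(-2)))*5)*14 = ((2*(1 - 6))*5)*14 = ((2*(-5))*5)*14 = -10*5*14 = -50*14 = -700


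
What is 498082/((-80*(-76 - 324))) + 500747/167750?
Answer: 199154319/10736000 ≈ 18.550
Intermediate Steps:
498082/((-80*(-76 - 324))) + 500747/167750 = 498082/((-80*(-400))) + 500747*(1/167750) = 498082/32000 + 500747/167750 = 498082*(1/32000) + 500747/167750 = 249041/16000 + 500747/167750 = 199154319/10736000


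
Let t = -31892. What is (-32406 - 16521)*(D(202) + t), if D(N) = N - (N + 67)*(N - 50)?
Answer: 3551023806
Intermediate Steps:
D(N) = N - (-50 + N)*(67 + N) (D(N) = N - (67 + N)*(-50 + N) = N - (-50 + N)*(67 + N))
(-32406 - 16521)*(D(202) + t) = (-32406 - 16521)*((3350 - 1*202² - 16*202) - 31892) = -48927*((3350 - 1*40804 - 3232) - 31892) = -48927*((3350 - 40804 - 3232) - 31892) = -48927*(-40686 - 31892) = -48927*(-72578) = 3551023806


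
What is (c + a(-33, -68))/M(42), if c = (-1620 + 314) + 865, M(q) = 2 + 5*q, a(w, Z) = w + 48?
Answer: -213/106 ≈ -2.0094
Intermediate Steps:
a(w, Z) = 48 + w
c = -441 (c = -1306 + 865 = -441)
(c + a(-33, -68))/M(42) = (-441 + (48 - 33))/(2 + 5*42) = (-441 + 15)/(2 + 210) = -426/212 = -426*1/212 = -213/106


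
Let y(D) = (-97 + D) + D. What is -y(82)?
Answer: -67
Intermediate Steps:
y(D) = -97 + 2*D
-y(82) = -(-97 + 2*82) = -(-97 + 164) = -1*67 = -67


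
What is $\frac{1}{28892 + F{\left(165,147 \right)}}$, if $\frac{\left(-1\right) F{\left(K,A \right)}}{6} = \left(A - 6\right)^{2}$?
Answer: $- \frac{1}{90394} \approx -1.1063 \cdot 10^{-5}$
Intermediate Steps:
$F{\left(K,A \right)} = - 6 \left(-6 + A\right)^{2}$ ($F{\left(K,A \right)} = - 6 \left(A - 6\right)^{2} = - 6 \left(-6 + A\right)^{2}$)
$\frac{1}{28892 + F{\left(165,147 \right)}} = \frac{1}{28892 - 6 \left(-6 + 147\right)^{2}} = \frac{1}{28892 - 6 \cdot 141^{2}} = \frac{1}{28892 - 119286} = \frac{1}{-90394} = - \frac{1}{90394}$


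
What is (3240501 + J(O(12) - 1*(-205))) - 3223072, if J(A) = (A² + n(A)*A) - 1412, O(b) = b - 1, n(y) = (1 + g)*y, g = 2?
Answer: 202641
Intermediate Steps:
n(y) = 3*y (n(y) = (1 + 2)*y = 3*y)
O(b) = -1 + b
J(A) = -1412 + 4*A² (J(A) = (A² + (3*A)*A) - 1412 = (A² + 3*A²) - 1412 = 4*A² - 1412 = -1412 + 4*A²)
(3240501 + J(O(12) - 1*(-205))) - 3223072 = (3240501 + (-1412 + 4*((-1 + 12) - 1*(-205))²)) - 3223072 = (3240501 + (-1412 + 4*(11 + 205)²)) - 3223072 = (3240501 + (-1412 + 4*216²)) - 3223072 = (3240501 + (-1412 + 4*46656)) - 3223072 = (3240501 + (-1412 + 186624)) - 3223072 = (3240501 + 185212) - 3223072 = 3425713 - 3223072 = 202641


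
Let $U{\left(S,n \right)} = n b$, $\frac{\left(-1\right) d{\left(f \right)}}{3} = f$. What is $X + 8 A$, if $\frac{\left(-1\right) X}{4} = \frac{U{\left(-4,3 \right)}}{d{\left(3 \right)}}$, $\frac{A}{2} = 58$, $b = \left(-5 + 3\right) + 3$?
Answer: $\frac{2788}{3} \approx 929.33$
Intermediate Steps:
$b = 1$ ($b = -2 + 3 = 1$)
$d{\left(f \right)} = - 3 f$
$A = 116$ ($A = 2 \cdot 58 = 116$)
$U{\left(S,n \right)} = n$ ($U{\left(S,n \right)} = n 1 = n$)
$X = \frac{4}{3}$ ($X = - 4 \frac{3}{\left(-3\right) 3} = - 4 \frac{3}{-9} = - 4 \cdot 3 \left(- \frac{1}{9}\right) = \left(-4\right) \left(- \frac{1}{3}\right) = \frac{4}{3} \approx 1.3333$)
$X + 8 A = \frac{4}{3} + 8 \cdot 116 = \frac{4}{3} + 928 = \frac{2788}{3}$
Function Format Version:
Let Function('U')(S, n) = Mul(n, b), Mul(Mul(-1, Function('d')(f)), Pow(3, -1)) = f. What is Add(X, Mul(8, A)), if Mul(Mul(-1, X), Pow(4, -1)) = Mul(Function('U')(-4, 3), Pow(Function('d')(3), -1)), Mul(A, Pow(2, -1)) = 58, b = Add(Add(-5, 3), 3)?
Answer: Rational(2788, 3) ≈ 929.33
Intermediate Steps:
b = 1 (b = Add(-2, 3) = 1)
Function('d')(f) = Mul(-3, f)
A = 116 (A = Mul(2, 58) = 116)
Function('U')(S, n) = n (Function('U')(S, n) = Mul(n, 1) = n)
X = Rational(4, 3) (X = Mul(-4, Mul(3, Pow(Mul(-3, 3), -1))) = Mul(-4, Mul(3, Pow(-9, -1))) = Mul(-4, Mul(3, Rational(-1, 9))) = Mul(-4, Rational(-1, 3)) = Rational(4, 3) ≈ 1.3333)
Add(X, Mul(8, A)) = Add(Rational(4, 3), Mul(8, 116)) = Add(Rational(4, 3), 928) = Rational(2788, 3)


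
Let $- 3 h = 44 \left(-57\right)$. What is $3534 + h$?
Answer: $4370$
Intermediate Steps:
$h = 836$ ($h = - \frac{44 \left(-57\right)}{3} = \left(- \frac{1}{3}\right) \left(-2508\right) = 836$)
$3534 + h = 3534 + 836 = 4370$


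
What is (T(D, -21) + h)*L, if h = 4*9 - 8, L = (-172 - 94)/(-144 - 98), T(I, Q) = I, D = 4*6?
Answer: 6916/121 ≈ 57.157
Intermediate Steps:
D = 24
L = 133/121 (L = -266/(-242) = -266*(-1/242) = 133/121 ≈ 1.0992)
h = 28 (h = 36 - 8 = 28)
(T(D, -21) + h)*L = (24 + 28)*(133/121) = 52*(133/121) = 6916/121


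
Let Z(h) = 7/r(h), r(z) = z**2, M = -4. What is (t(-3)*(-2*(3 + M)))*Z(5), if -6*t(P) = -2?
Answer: 14/75 ≈ 0.18667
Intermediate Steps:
t(P) = 1/3 (t(P) = -1/6*(-2) = 1/3)
Z(h) = 7/h**2 (Z(h) = 7/(h**2) = 7/h**2)
(t(-3)*(-2*(3 + M)))*Z(5) = ((-2*(3 - 4))/3)*(7/5**2) = ((-2*(-1))/3)*(7*(1/25)) = ((1/3)*2)*(7/25) = (2/3)*(7/25) = 14/75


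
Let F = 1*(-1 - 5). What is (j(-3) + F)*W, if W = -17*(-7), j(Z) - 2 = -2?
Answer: -714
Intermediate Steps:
j(Z) = 0 (j(Z) = 2 - 2 = 0)
F = -6 (F = 1*(-6) = -6)
W = 119
(j(-3) + F)*W = (0 - 6)*119 = -6*119 = -714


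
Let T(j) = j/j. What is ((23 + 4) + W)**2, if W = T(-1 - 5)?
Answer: 784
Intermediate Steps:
T(j) = 1
W = 1
((23 + 4) + W)**2 = ((23 + 4) + 1)**2 = (27 + 1)**2 = 28**2 = 784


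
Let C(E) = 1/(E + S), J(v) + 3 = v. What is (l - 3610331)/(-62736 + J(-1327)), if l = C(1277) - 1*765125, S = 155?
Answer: 6265652991/91742512 ≈ 68.296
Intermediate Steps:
J(v) = -3 + v
C(E) = 1/(155 + E) (C(E) = 1/(E + 155) = 1/(155 + E))
l = -1095658999/1432 (l = 1/(155 + 1277) - 1*765125 = 1/1432 - 765125 = -1095658999/1432 ≈ -7.6513e+5)
(l - 3610331)/(-62736 + J(-1327)) = (-1095658999/1432 - 3610331)/(-62736 + (-3 - 1327)) = -6265652991/(1432*(-62736 - 1330)) = -6265652991/1432/(-64066) = -6265652991/1432*(-1/64066) = 6265652991/91742512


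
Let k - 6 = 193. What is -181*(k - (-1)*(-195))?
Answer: -724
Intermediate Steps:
k = 199 (k = 6 + 193 = 199)
-181*(k - (-1)*(-195)) = -181*(199 - (-1)*(-195)) = -181*(199 - 1*195) = -181*(199 - 195) = -181*4 = -724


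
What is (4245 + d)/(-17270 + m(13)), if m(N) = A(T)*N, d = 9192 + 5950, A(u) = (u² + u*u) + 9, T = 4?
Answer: -19387/16737 ≈ -1.1583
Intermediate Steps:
A(u) = 9 + 2*u² (A(u) = (u² + u²) + 9 = 2*u² + 9 = 9 + 2*u²)
d = 15142
m(N) = 41*N (m(N) = (9 + 2*4²)*N = (9 + 2*16)*N = (9 + 32)*N = 41*N)
(4245 + d)/(-17270 + m(13)) = (4245 + 15142)/(-17270 + 41*13) = 19387/(-17270 + 533) = 19387/(-16737) = 19387*(-1/16737) = -19387/16737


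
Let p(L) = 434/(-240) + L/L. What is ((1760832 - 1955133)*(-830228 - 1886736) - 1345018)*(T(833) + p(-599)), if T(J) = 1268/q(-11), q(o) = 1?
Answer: 40137597348626099/60 ≈ 6.6896e+14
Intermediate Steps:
p(L) = -97/120 (p(L) = 434*(-1/240) + 1 = -217/120 + 1 = -97/120)
T(J) = 1268 (T(J) = 1268/1 = 1268*1 = 1268)
((1760832 - 1955133)*(-830228 - 1886736) - 1345018)*(T(833) + p(-599)) = ((1760832 - 1955133)*(-830228 - 1886736) - 1345018)*(1268 - 97/120) = (-194301*(-2716964) - 1345018)*(152063/120) = (527908822164 - 1345018)*(152063/120) = 527907477146*(152063/120) = 40137597348626099/60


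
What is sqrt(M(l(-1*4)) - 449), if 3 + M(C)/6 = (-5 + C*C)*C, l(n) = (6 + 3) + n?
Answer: sqrt(133) ≈ 11.533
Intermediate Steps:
l(n) = 9 + n
M(C) = -18 + 6*C*(-5 + C**2) (M(C) = -18 + 6*((-5 + C*C)*C) = -18 + 6*((-5 + C**2)*C) = -18 + 6*(C*(-5 + C**2)) = -18 + 6*C*(-5 + C**2))
sqrt(M(l(-1*4)) - 449) = sqrt((-18 - 30*(9 - 1*4) + 6*(9 - 1*4)**3) - 449) = sqrt((-18 - 30*(9 - 4) + 6*(9 - 4)**3) - 449) = sqrt((-18 - 30*5 + 6*5**3) - 449) = sqrt((-18 - 150 + 6*125) - 449) = sqrt((-18 - 150 + 750) - 449) = sqrt(582 - 449) = sqrt(133)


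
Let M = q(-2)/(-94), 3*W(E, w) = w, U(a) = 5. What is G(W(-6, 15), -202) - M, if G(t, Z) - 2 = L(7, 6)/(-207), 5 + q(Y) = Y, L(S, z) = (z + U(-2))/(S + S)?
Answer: 130876/68103 ≈ 1.9217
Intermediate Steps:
W(E, w) = w/3
L(S, z) = (5 + z)/(2*S) (L(S, z) = (z + 5)/(S + S) = (5 + z)/((2*S)) = (5 + z)*(1/(2*S)) = (5 + z)/(2*S))
q(Y) = -5 + Y
G(t, Z) = 5785/2898 (G(t, Z) = 2 + ((½)*(5 + 6)/7)/(-207) = 2 + ((½)*(⅐)*11)*(-1/207) = 2 + (11/14)*(-1/207) = 2 - 11/2898 = 5785/2898)
M = 7/94 (M = (-5 - 2)/(-94) = -1/94*(-7) = 7/94 ≈ 0.074468)
G(W(-6, 15), -202) - M = 5785/2898 - 1*7/94 = 5785/2898 - 7/94 = 130876/68103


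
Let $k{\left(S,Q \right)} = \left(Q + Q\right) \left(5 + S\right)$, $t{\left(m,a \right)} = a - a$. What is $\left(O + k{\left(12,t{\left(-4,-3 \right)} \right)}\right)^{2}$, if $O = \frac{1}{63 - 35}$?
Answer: $\frac{1}{784} \approx 0.0012755$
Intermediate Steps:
$t{\left(m,a \right)} = 0$
$k{\left(S,Q \right)} = 2 Q \left(5 + S\right)$
$O = \frac{1}{28} \approx 0.035714$
$\left(O + k{\left(12,t{\left(-4,-3 \right)} \right)}\right)^{2} = \left(\frac{1}{28} + 2 \cdot 0 \left(5 + 12\right)\right)^{2} = \left(\frac{1}{28} + 2 \cdot 0 \cdot 17\right)^{2} = \left(\frac{1}{28} + 0\right)^{2} = \left(\frac{1}{28}\right)^{2} = \frac{1}{784}$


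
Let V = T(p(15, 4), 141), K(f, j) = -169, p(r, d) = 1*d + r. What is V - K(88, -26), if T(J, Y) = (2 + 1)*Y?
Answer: 592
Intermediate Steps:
p(r, d) = d + r
T(J, Y) = 3*Y
V = 423 (V = 3*141 = 423)
V - K(88, -26) = 423 - 1*(-169) = 423 + 169 = 592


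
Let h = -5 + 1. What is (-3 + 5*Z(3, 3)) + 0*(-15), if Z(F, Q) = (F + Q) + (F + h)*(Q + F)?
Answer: -3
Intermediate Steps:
h = -4
Z(F, Q) = F + Q + (-4 + F)*(F + Q) (Z(F, Q) = (F + Q) + (F - 4)*(Q + F) = (F + Q) + (-4 + F)*(F + Q) = F + Q + (-4 + F)*(F + Q))
(-3 + 5*Z(3, 3)) + 0*(-15) = (-3 + 5*(3**2 - 3*3 - 3*3 + 3*3)) + 0*(-15) = (-3 + 5*(9 - 9 - 9 + 9)) + 0 = (-3 + 5*0) + 0 = (-3 + 0) + 0 = -3 + 0 = -3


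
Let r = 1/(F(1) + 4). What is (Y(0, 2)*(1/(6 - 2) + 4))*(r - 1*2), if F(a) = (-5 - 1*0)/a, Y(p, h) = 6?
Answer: -153/2 ≈ -76.500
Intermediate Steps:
F(a) = -5/a (F(a) = (-5 + 0)/a = -5/a)
r = -1 (r = 1/(-5/1 + 4) = 1/(-5*1 + 4) = 1/(-5 + 4) = 1/(-1) = -1)
(Y(0, 2)*(1/(6 - 2) + 4))*(r - 1*2) = (6*(1/(6 - 2) + 4))*(-1 - 1*2) = (6*(1/4 + 4))*(-1 - 2) = (6*(1/4 + 4))*(-3) = (6*(17/4))*(-3) = (51/2)*(-3) = -153/2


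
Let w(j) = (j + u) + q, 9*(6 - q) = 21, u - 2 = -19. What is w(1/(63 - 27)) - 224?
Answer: -8543/36 ≈ -237.31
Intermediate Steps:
u = -17 (u = 2 - 19 = -17)
q = 11/3 (q = 6 - ⅑*21 = 6 - 7/3 = 11/3 ≈ 3.6667)
w(j) = -40/3 + j (w(j) = (j - 17) + 11/3 = (-17 + j) + 11/3 = -40/3 + j)
w(1/(63 - 27)) - 224 = (-40/3 + 1/(63 - 27)) - 224 = (-40/3 + 1/36) - 224 = -479/36 - 224 = -8543/36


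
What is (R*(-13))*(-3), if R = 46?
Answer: 1794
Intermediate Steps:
(R*(-13))*(-3) = (46*(-13))*(-3) = -598*(-3) = 1794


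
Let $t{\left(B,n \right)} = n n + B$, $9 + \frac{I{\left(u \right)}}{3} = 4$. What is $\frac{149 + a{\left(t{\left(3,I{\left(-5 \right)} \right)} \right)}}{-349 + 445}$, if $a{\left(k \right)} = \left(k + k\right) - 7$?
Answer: $\frac{299}{48} \approx 6.2292$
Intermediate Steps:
$I{\left(u \right)} = -15$ ($I{\left(u \right)} = -27 + 3 \cdot 4 = -27 + 12 = -15$)
$t{\left(B,n \right)} = B + n^{2}$ ($t{\left(B,n \right)} = n^{2} + B = B + n^{2}$)
$a{\left(k \right)} = -7 + 2 k$ ($a{\left(k \right)} = 2 k - 7 = -7 + 2 k$)
$\frac{149 + a{\left(t{\left(3,I{\left(-5 \right)} \right)} \right)}}{-349 + 445} = \frac{149 - \left(7 - 2 \left(3 + \left(-15\right)^{2}\right)\right)}{-349 + 445} = \frac{149 - \left(7 - 2 \left(3 + 225\right)\right)}{96} = \left(149 + \left(-7 + 2 \cdot 228\right)\right) \frac{1}{96} = \left(149 + \left(-7 + 456\right)\right) \frac{1}{96} = \left(149 + 449\right) \frac{1}{96} = 598 \cdot \frac{1}{96} = \frac{299}{48}$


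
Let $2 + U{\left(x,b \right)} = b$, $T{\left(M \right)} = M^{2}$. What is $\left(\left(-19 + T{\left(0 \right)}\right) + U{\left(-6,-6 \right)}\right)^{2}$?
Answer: $729$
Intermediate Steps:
$U{\left(x,b \right)} = -2 + b$
$\left(\left(-19 + T{\left(0 \right)}\right) + U{\left(-6,-6 \right)}\right)^{2} = \left(\left(-19 + 0^{2}\right) - 8\right)^{2} = \left(\left(-19 + 0\right) - 8\right)^{2} = \left(-19 - 8\right)^{2} = \left(-27\right)^{2} = 729$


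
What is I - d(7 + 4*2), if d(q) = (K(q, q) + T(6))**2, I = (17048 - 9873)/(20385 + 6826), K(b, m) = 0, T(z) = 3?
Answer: -237724/27211 ≈ -8.7363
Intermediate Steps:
I = 7175/27211 ≈ 0.26368
d(q) = 9 (d(q) = (0 + 3)**2 = 3**2 = 9)
I - d(7 + 4*2) = 7175/27211 - 1*9 = 7175/27211 - 9 = -237724/27211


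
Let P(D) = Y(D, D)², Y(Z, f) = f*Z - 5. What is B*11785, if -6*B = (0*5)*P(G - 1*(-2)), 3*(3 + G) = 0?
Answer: 0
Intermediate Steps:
G = -3 (G = -3 + (⅓)*0 = -3 + 0 = -3)
Y(Z, f) = -5 + Z*f (Y(Z, f) = Z*f - 5 = -5 + Z*f)
P(D) = (-5 + D²)² (P(D) = (-5 + D*D)² = (-5 + D²)²)
B = 0 (B = -0*5*(-5 + (-3 - 1*(-2))²)²/6 = -0*(-5 + (-3 + 2)²)² = -0*(-5 + (-1)²)² = -0*(-5 + 1)² = -0*(-4)² = -0*16 = -⅙*0 = 0)
B*11785 = 0*11785 = 0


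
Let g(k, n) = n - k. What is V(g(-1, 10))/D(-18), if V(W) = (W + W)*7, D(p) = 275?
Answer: 14/25 ≈ 0.56000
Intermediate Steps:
V(W) = 14*W (V(W) = (2*W)*7 = 14*W)
V(g(-1, 10))/D(-18) = (14*(10 - 1*(-1)))/275 = (14*(10 + 1))*(1/275) = (14*11)*(1/275) = 154*(1/275) = 14/25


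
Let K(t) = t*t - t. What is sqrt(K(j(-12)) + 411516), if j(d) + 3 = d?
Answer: 2*sqrt(102939) ≈ 641.68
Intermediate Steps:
j(d) = -3 + d
K(t) = t**2 - t
sqrt(K(j(-12)) + 411516) = sqrt((-3 - 12)*(-1 + (-3 - 12)) + 411516) = sqrt(-15*(-1 - 15) + 411516) = sqrt(-15*(-16) + 411516) = sqrt(240 + 411516) = sqrt(411756) = 2*sqrt(102939)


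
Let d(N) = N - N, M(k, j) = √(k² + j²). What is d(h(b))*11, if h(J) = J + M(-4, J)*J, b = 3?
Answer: 0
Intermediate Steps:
M(k, j) = √(j² + k²)
h(J) = J + J*√(16 + J²) (h(J) = J + √(J² + (-4)²)*J = J + √(J² + 16)*J = J + √(16 + J²)*J = J + J*√(16 + J²))
d(N) = 0
d(h(b))*11 = 0*11 = 0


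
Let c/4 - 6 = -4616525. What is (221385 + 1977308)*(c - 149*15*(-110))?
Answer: -40060683364618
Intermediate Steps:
c = -18466076 (c = 24 + 4*(-4616525) = 24 - 18466100 = -18466076)
(221385 + 1977308)*(c - 149*15*(-110)) = (221385 + 1977308)*(-18466076 - 149*15*(-110)) = 2198693*(-18466076 - 2235*(-110)) = 2198693*(-18466076 + 245850) = 2198693*(-18220226) = -40060683364618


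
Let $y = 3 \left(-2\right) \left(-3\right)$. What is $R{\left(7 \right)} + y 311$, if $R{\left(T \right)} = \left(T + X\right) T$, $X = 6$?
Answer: $5689$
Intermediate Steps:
$R{\left(T \right)} = T \left(6 + T\right)$ ($R{\left(T \right)} = \left(T + 6\right) T = \left(6 + T\right) T = T \left(6 + T\right)$)
$y = 18$ ($y = \left(-6\right) \left(-3\right) = 18$)
$R{\left(7 \right)} + y 311 = 7 \left(6 + 7\right) + 18 \cdot 311 = 7 \cdot 13 + 5598 = 91 + 5598 = 5689$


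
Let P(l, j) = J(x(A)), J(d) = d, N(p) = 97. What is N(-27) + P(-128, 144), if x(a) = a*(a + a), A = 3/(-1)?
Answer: 115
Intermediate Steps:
A = -3 (A = 3*(-1) = -3)
x(a) = 2*a² (x(a) = a*(2*a) = 2*a²)
P(l, j) = 18 (P(l, j) = 2*(-3)² = 2*9 = 18)
N(-27) + P(-128, 144) = 97 + 18 = 115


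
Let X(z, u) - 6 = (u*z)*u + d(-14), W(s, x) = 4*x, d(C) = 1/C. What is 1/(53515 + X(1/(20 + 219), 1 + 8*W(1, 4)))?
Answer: 3346/179314001 ≈ 1.8660e-5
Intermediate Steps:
X(z, u) = 83/14 + z*u² (X(z, u) = 6 + ((u*z)*u + 1/(-14)) = 6 + (z*u² - 1/14) = 6 + (-1/14 + z*u²) = 83/14 + z*u²)
1/(53515 + X(1/(20 + 219), 1 + 8*W(1, 4))) = 1/(53515 + (83/14 + (1 + 8*(4*4))²/(20 + 219))) = 1/(53515 + (83/14 + (1 + 8*16)²/239)) = 1/(53515 + (83/14 + (1 + 128)²/239)) = 1/(53515 + (83/14 + (1/239)*129²)) = 1/(53515 + (83/14 + (1/239)*16641)) = 1/(53515 + (83/14 + 16641/239)) = 1/(53515 + 252811/3346) = 1/(179314001/3346) = 3346/179314001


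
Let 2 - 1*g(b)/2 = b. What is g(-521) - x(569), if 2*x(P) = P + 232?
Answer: 1291/2 ≈ 645.50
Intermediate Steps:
g(b) = 4 - 2*b
x(P) = 116 + P/2 (x(P) = (P + 232)/2 = (232 + P)/2 = 116 + P/2)
g(-521) - x(569) = (4 - 2*(-521)) - (116 + (1/2)*569) = (4 + 1042) - (116 + 569/2) = 1046 - 1*801/2 = 1046 - 801/2 = 1291/2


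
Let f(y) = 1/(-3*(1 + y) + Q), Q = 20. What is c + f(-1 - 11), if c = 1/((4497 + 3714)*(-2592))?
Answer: 21282859/1127994336 ≈ 0.018868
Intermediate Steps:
c = -1/21282912 (c = -1/2592/8211 = (1/8211)*(-1/2592) = -1/21282912 ≈ -4.6986e-8)
f(y) = 1/(17 - 3*y) (f(y) = 1/(-3*(1 + y) + 20) = 1/((-3 - 3*y) + 20) = 1/(17 - 3*y))
c + f(-1 - 11) = -1/21282912 - 1/(-17 + 3*(-1 - 11)) = -1/21282912 - 1/(-17 + 3*(-12)) = -1/21282912 - 1/(-17 - 36) = -1/21282912 - 1/(-53) = -1/21282912 - 1*(-1/53) = -1/21282912 + 1/53 = 21282859/1127994336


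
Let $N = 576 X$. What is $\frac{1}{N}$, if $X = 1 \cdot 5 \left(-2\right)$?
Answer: $- \frac{1}{5760} \approx -0.00017361$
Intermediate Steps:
$X = -10$ ($X = 5 \left(-2\right) = -10$)
$N = -5760$ ($N = 576 \left(-10\right) = -5760$)
$\frac{1}{N} = \frac{1}{-5760} = - \frac{1}{5760}$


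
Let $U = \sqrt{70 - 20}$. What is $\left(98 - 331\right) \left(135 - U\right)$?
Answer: $-31455 + 1165 \sqrt{2} \approx -29807.0$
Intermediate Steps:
$U = 5 \sqrt{2}$ ($U = \sqrt{50} = 5 \sqrt{2} \approx 7.0711$)
$\left(98 - 331\right) \left(135 - U\right) = \left(98 - 331\right) \left(135 - 5 \sqrt{2}\right) = - 233 \left(135 - 5 \sqrt{2}\right) = -31455 + 1165 \sqrt{2}$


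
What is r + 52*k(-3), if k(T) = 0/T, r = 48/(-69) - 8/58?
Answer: -556/667 ≈ -0.83358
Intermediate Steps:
r = -556/667 (r = 48*(-1/69) - 8*1/58 = -16/23 - 4/29 = -556/667 ≈ -0.83358)
k(T) = 0
r + 52*k(-3) = -556/667 + 52*0 = -556/667 + 0 = -556/667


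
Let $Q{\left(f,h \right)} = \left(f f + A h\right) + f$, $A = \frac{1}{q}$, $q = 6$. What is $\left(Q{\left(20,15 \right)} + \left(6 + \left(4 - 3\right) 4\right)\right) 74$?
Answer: $32005$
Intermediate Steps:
$A = \frac{1}{6} \approx 0.16667$
$Q{\left(f,h \right)} = f + f^{2} + \frac{h}{6}$ ($Q{\left(f,h \right)} = \left(f f + \frac{h}{6}\right) + f = \left(f^{2} + \frac{h}{6}\right) + f = f + f^{2} + \frac{h}{6}$)
$\left(Q{\left(20,15 \right)} + \left(6 + \left(4 - 3\right) 4\right)\right) 74 = \left(\left(20 + 20^{2} + \frac{1}{6} \cdot 15\right) + \left(6 + \left(4 - 3\right) 4\right)\right) 74 = \left(\left(20 + 400 + \frac{5}{2}\right) + \left(6 + 1 \cdot 4\right)\right) 74 = \left(\frac{845}{2} + \left(6 + 4\right)\right) 74 = \left(\frac{845}{2} + 10\right) 74 = \frac{865}{2} \cdot 74 = 32005$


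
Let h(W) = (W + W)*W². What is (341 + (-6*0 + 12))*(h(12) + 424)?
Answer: 1369640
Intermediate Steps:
h(W) = 2*W³ (h(W) = (2*W)*W² = 2*W³)
(341 + (-6*0 + 12))*(h(12) + 424) = (341 + (-6*0 + 12))*(2*12³ + 424) = (341 + (0 + 12))*(2*1728 + 424) = (341 + 12)*(3456 + 424) = 353*3880 = 1369640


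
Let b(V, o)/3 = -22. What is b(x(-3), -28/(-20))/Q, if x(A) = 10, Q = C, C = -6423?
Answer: 22/2141 ≈ 0.010276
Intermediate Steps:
Q = -6423
b(V, o) = -66 (b(V, o) = 3*(-22) = -66)
b(x(-3), -28/(-20))/Q = -66/(-6423) = -66*(-1/6423) = 22/2141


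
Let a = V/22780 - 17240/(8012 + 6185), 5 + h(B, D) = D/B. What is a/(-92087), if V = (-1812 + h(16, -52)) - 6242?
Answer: 119338109/7007444985040 ≈ 1.7030e-5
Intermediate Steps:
h(B, D) = -5 + D/B
V = -32249/4 (V = (-1812 + (-5 - 52/16)) - 6242 = (-1812 + (-5 - 52*1/16)) - 6242 = (-1812 + (-5 - 13/4)) - 6242 = (-1812 - 33/4) - 6242 = -7281/4 - 6242 = -32249/4 ≈ -8062.3)
a = -119338109/76095920 (a = -32249/4/22780 - 17240/(8012 + 6185) = -32249/4*1/22780 - 17240/14197 = -1897/5360 - 17240*1/14197 = -1897/5360 - 17240/14197 = -119338109/76095920 ≈ -1.5683)
a/(-92087) = -119338109/76095920/(-92087) = -119338109/76095920*(-1/92087) = 119338109/7007444985040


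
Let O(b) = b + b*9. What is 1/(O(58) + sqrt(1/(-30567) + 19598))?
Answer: 3545772/1936737347 - sqrt(18311224470855)/9683686735 ≈ 0.0013889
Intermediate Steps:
O(b) = 10*b (O(b) = b + 9*b = 10*b)
1/(O(58) + sqrt(1/(-30567) + 19598)) = 1/(10*58 + sqrt(1/(-30567) + 19598)) = 1/(580 + sqrt(-1/30567 + 19598)) = 1/(580 + sqrt(599052065/30567)) = 1/(580 + sqrt(18311224470855)/30567)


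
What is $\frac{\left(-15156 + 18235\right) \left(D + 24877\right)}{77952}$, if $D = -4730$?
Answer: $\frac{62032613}{77952} \approx 795.78$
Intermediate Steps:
$\frac{\left(-15156 + 18235\right) \left(D + 24877\right)}{77952} = \frac{\left(-15156 + 18235\right) \left(-4730 + 24877\right)}{77952} = 3079 \cdot 20147 \cdot \frac{1}{77952} = 62032613 \cdot \frac{1}{77952} = \frac{62032613}{77952}$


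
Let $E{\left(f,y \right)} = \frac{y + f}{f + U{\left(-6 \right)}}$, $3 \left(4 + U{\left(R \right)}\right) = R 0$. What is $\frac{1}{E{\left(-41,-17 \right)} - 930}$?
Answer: $- \frac{45}{41792} \approx -0.0010768$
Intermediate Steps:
$U{\left(R \right)} = -4$ ($U{\left(R \right)} = -4 + \frac{R 0}{3} = -4 + \frac{1}{3} \cdot 0 = -4 + 0 = -4$)
$E{\left(f,y \right)} = \frac{f + y}{-4 + f}$ ($E{\left(f,y \right)} = \frac{y + f}{f - 4} = \frac{f + y}{-4 + f}$)
$\frac{1}{E{\left(-41,-17 \right)} - 930} = \frac{1}{\frac{-41 - 17}{-4 - 41} - 930} = \frac{1}{\frac{1}{-45} \left(-58\right) - 930} = \frac{1}{\left(- \frac{1}{45}\right) \left(-58\right) - 930} = \frac{1}{\frac{58}{45} - 930} = \frac{1}{- \frac{41792}{45}} = - \frac{45}{41792}$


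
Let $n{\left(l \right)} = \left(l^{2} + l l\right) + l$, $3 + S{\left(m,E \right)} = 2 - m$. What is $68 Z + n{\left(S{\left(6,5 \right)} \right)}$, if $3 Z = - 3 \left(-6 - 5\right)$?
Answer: $839$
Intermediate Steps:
$S{\left(m,E \right)} = -1 - m$ ($S{\left(m,E \right)} = -3 - \left(-2 + m\right) = -1 - m$)
$n{\left(l \right)} = l + 2 l^{2}$ ($n{\left(l \right)} = \left(l^{2} + l^{2}\right) + l = 2 l^{2} + l = l + 2 l^{2}$)
$Z = 11$ ($Z = \frac{\left(-3\right) \left(-6 - 5\right)}{3} = \frac{\left(-3\right) \left(-11\right)}{3} = \frac{1}{3} \cdot 33 = 11$)
$68 Z + n{\left(S{\left(6,5 \right)} \right)} = 68 \cdot 11 + \left(-1 - 6\right) \left(1 + 2 \left(-1 - 6\right)\right) = 748 + \left(-1 - 6\right) \left(1 + 2 \left(-1 - 6\right)\right) = 748 - 7 \left(1 + 2 \left(-7\right)\right) = 748 - 7 \left(1 - 14\right) = 748 - -91 = 748 + 91 = 839$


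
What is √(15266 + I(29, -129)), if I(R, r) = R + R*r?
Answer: √11554 ≈ 107.49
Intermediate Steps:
√(15266 + I(29, -129)) = √(15266 + 29*(1 - 129)) = √(15266 + 29*(-128)) = √(15266 - 3712) = √11554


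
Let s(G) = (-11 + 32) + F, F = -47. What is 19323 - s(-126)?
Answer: 19349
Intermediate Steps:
s(G) = -26 (s(G) = (-11 + 32) - 47 = 21 - 47 = -26)
19323 - s(-126) = 19323 - 1*(-26) = 19323 + 26 = 19349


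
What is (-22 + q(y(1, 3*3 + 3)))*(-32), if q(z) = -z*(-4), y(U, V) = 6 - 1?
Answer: 64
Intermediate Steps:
y(U, V) = 5
q(z) = 4*z (q(z) = -(-4)*z = 4*z)
(-22 + q(y(1, 3*3 + 3)))*(-32) = (-22 + 4*5)*(-32) = (-22 + 20)*(-32) = -2*(-32) = 64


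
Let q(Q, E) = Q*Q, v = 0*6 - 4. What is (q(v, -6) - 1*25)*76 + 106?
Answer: -578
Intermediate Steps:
v = -4 (v = 0 - 4 = -4)
q(Q, E) = Q²
(q(v, -6) - 1*25)*76 + 106 = ((-4)² - 1*25)*76 + 106 = (16 - 25)*76 + 106 = -9*76 + 106 = -684 + 106 = -578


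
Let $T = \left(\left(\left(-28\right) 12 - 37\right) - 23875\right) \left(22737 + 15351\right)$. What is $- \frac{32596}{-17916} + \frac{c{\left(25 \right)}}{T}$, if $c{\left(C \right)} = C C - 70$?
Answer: $\frac{278743341553}{153207981248} \approx 1.8194$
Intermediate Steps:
$c{\left(C \right)} = -70 + C^{2}$ ($c{\left(C \right)} = C^{2} - 70 = -70 + C^{2}$)
$T = -923557824$ ($T = \left(\left(-336 - 37\right) - 23875\right) 38088 = \left(-373 - 23875\right) 38088 = \left(-24248\right) 38088 = -923557824$)
$- \frac{32596}{-17916} + \frac{c{\left(25 \right)}}{T} = - \frac{32596}{-17916} + \frac{-70 + 25^{2}}{-923557824} = \left(-32596\right) \left(- \frac{1}{17916}\right) + \left(-70 + 625\right) \left(- \frac{1}{923557824}\right) = \frac{8149}{4479} + 555 \left(- \frac{1}{923557824}\right) = \frac{8149}{4479} - \frac{185}{307852608} = \frac{278743341553}{153207981248}$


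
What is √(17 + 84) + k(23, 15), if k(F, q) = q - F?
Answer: -8 + √101 ≈ 2.0499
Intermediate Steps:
√(17 + 84) + k(23, 15) = √(17 + 84) + (15 - 1*23) = √101 + (15 - 23) = √101 - 8 = -8 + √101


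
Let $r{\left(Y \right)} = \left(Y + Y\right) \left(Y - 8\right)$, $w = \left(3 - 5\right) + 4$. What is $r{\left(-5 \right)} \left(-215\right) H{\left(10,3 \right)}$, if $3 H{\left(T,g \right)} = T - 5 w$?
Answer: $0$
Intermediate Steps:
$w = 2$ ($w = -2 + 4 = 2$)
$r{\left(Y \right)} = 2 Y \left(-8 + Y\right)$
$H{\left(T,g \right)} = - \frac{10}{3} + \frac{T}{3}$ ($H{\left(T,g \right)} = \frac{T - 10}{3} = \frac{-10 + T}{3} = - \frac{10}{3} + \frac{T}{3}$)
$r{\left(-5 \right)} \left(-215\right) H{\left(10,3 \right)} = 2 \left(-5\right) \left(-8 - 5\right) \left(-215\right) \left(- \frac{10}{3} + \frac{1}{3} \cdot 10\right) = 2 \left(-5\right) \left(-13\right) \left(-215\right) \left(- \frac{10}{3} + \frac{10}{3}\right) = 130 \left(-215\right) 0 = \left(-27950\right) 0 = 0$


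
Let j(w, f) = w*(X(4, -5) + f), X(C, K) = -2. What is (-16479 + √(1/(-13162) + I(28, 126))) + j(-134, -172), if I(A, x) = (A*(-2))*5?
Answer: 6837 + I*√48506721482/13162 ≈ 6837.0 + 16.733*I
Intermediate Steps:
I(A, x) = -10*A (I(A, x) = -2*A*5 = -10*A)
j(w, f) = w*(-2 + f)
(-16479 + √(1/(-13162) + I(28, 126))) + j(-134, -172) = (-16479 + √(1/(-13162) - 10*28)) - 134*(-2 - 172) = (-16479 + √(-1/13162 - 280)) - 134*(-174) = (-16479 + √(-3685361/13162)) + 23316 = (-16479 + I*√48506721482/13162) + 23316 = 6837 + I*√48506721482/13162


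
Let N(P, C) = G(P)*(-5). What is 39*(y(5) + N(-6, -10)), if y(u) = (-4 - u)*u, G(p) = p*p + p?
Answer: -7605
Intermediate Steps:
G(p) = p + p² (G(p) = p² + p = p + p²)
N(P, C) = -5*P*(1 + P) (N(P, C) = (P*(1 + P))*(-5) = -5*P*(1 + P))
y(u) = u*(-4 - u)
39*(y(5) + N(-6, -10)) = 39*(-1*5*(4 + 5) - 5*(-6)*(1 - 6)) = 39*(-1*5*9 - 5*(-6)*(-5)) = 39*(-45 - 150) = 39*(-195) = -7605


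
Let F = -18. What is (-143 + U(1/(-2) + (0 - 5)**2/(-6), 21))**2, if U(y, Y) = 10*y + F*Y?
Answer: 2900209/9 ≈ 3.2225e+5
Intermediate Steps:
U(y, Y) = -18*Y + 10*y (U(y, Y) = 10*y - 18*Y = -18*Y + 10*y)
(-143 + U(1/(-2) + (0 - 5)**2/(-6), 21))**2 = (-143 + (-18*21 + 10*(1/(-2) + (0 - 5)**2/(-6))))**2 = (-143 + (-378 + 10*(1*(-1/2) + (-5)**2*(-1/6))))**2 = (-143 + (-378 + 10*(-1/2 + 25*(-1/6))))**2 = (-143 + (-378 + 10*(-1/2 - 25/6)))**2 = (-143 + (-378 + 10*(-14/3)))**2 = (-143 + (-378 - 140/3))**2 = (-143 - 1274/3)**2 = (-1703/3)**2 = 2900209/9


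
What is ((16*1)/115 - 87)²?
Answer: 99780121/13225 ≈ 7544.8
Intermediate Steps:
((16*1)/115 - 87)² = (16*(1/115) - 87)² = (16/115 - 87)² = (-9989/115)² = 99780121/13225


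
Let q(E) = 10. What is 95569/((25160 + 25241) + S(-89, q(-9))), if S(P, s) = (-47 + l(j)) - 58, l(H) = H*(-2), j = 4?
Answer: 95569/50288 ≈ 1.9004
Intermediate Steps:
l(H) = -2*H
S(P, s) = -113 (S(P, s) = (-47 - 2*4) - 58 = (-47 - 8) - 58 = -55 - 58 = -113)
95569/((25160 + 25241) + S(-89, q(-9))) = 95569/((25160 + 25241) - 113) = 95569/(50401 - 113) = 95569/50288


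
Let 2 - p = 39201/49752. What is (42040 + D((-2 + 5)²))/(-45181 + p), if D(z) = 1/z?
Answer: -2091579608/2247784809 ≈ -0.93051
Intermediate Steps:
p = 20101/16584 (p = 2 - 39201/49752 = 2 - 1*13067/16584 = 2 - 13067/16584 = 20101/16584 ≈ 1.2121)
(42040 + D((-2 + 5)²))/(-45181 + p) = (42040 + 1/((-2 + 5)²))/(-45181 + 20101/16584) = (42040 + 1/(3²))/(-749261603/16584) = (42040 + 1/9)*(-16584/749261603) = (42040 + ⅑)*(-16584/749261603) = (378361/9)*(-16584/749261603) = -2091579608/2247784809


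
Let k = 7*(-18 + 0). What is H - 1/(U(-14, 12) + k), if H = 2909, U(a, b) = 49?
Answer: 223994/77 ≈ 2909.0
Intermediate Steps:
k = -126 (k = 7*(-18) = -126)
H - 1/(U(-14, 12) + k) = 2909 - 1/(49 - 126) = 2909 - 1/(-77) = 2909 - 1*(-1/77) = 2909 + 1/77 = 223994/77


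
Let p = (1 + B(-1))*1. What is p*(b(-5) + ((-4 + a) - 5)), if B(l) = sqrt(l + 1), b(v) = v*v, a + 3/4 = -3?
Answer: 49/4 ≈ 12.250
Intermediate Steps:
a = -15/4 (a = -3/4 - 3 = -15/4 ≈ -3.7500)
b(v) = v**2
B(l) = sqrt(1 + l)
p = 1 (p = (1 + sqrt(1 - 1))*1 = (1 + sqrt(0))*1 = (1 + 0)*1 = 1*1 = 1)
p*(b(-5) + ((-4 + a) - 5)) = 1*((-5)**2 + ((-4 - 15/4) - 5)) = 1*(25 + (-31/4 - 5)) = 1*(25 - 51/4) = 1*(49/4) = 49/4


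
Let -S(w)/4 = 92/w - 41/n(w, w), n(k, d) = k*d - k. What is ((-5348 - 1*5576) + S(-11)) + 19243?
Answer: 275672/33 ≈ 8353.7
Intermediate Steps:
n(k, d) = -k + d*k (n(k, d) = d*k - k = -k + d*k)
S(w) = -368/w + 164/(w*(-1 + w)) (S(w) = -4*(92/w - 41*1/(w*(-1 + w))) = -4*(92/w - 41/(w*(-1 + w))) = -368/w + 164/(w*(-1 + w)))
((-5348 - 1*5576) + S(-11)) + 19243 = ((-5348 - 1*5576) + 4*(133 - 92*(-11))/(-11*(-1 - 11))) + 19243 = ((-5348 - 5576) + 4*(-1/11)*(133 + 1012)/(-12)) + 19243 = (-10924 + 4*(-1/11)*(-1/12)*1145) + 19243 = (-10924 + 1145/33) + 19243 = -359347/33 + 19243 = 275672/33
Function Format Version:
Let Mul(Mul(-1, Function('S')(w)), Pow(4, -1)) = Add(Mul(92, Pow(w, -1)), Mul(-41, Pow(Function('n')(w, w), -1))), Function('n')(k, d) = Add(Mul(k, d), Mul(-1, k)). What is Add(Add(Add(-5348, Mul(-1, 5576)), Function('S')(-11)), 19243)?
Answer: Rational(275672, 33) ≈ 8353.7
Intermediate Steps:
Function('n')(k, d) = Add(Mul(-1, k), Mul(d, k)) (Function('n')(k, d) = Add(Mul(d, k), Mul(-1, k)) = Add(Mul(-1, k), Mul(d, k)))
Function('S')(w) = Add(Mul(-368, Pow(w, -1)), Mul(164, Pow(w, -1), Pow(Add(-1, w), -1))) (Function('S')(w) = Mul(-4, Add(Mul(92, Pow(w, -1)), Mul(-41, Pow(Mul(w, Add(-1, w)), -1)))) = Mul(-4, Add(Mul(92, Pow(w, -1)), Mul(-41, Mul(Pow(w, -1), Pow(Add(-1, w), -1))))) = Mul(-4, Add(Mul(92, Pow(w, -1)), Mul(-41, Pow(w, -1), Pow(Add(-1, w), -1)))) = Add(Mul(-368, Pow(w, -1)), Mul(164, Pow(w, -1), Pow(Add(-1, w), -1))))
Add(Add(Add(-5348, Mul(-1, 5576)), Function('S')(-11)), 19243) = Add(Add(Add(-5348, Mul(-1, 5576)), Mul(4, Pow(-11, -1), Pow(Add(-1, -11), -1), Add(133, Mul(-92, -11)))), 19243) = Add(Add(Add(-5348, -5576), Mul(4, Rational(-1, 11), Pow(-12, -1), Add(133, 1012))), 19243) = Add(Add(-10924, Mul(4, Rational(-1, 11), Rational(-1, 12), 1145)), 19243) = Add(Add(-10924, Rational(1145, 33)), 19243) = Add(Rational(-359347, 33), 19243) = Rational(275672, 33)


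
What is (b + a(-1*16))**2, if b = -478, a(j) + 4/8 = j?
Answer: 978121/4 ≈ 2.4453e+5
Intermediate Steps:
a(j) = -1/2 + j
(b + a(-1*16))**2 = (-478 + (-1/2 - 1*16))**2 = (-478 + (-1/2 - 16))**2 = (-478 - 33/2)**2 = (-989/2)**2 = 978121/4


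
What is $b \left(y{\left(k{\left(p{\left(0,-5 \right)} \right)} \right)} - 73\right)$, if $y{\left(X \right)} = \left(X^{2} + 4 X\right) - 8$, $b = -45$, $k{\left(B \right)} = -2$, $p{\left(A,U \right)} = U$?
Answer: $3825$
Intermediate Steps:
$y{\left(X \right)} = -8 + X^{2} + 4 X$
$b \left(y{\left(k{\left(p{\left(0,-5 \right)} \right)} \right)} - 73\right) = - 45 \left(\left(-8 + \left(-2\right)^{2} + 4 \left(-2\right)\right) - 73\right) = - 45 \left(\left(-8 + 4 - 8\right) - 73\right) = - 45 \left(-12 - 73\right) = \left(-45\right) \left(-85\right) = 3825$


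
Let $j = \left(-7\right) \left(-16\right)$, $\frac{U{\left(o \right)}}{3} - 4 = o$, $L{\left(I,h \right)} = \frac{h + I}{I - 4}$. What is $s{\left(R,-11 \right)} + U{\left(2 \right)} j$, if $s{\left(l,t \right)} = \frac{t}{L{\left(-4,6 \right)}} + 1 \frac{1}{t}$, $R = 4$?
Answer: $\frac{22659}{11} \approx 2059.9$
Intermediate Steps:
$L{\left(I,h \right)} = \frac{I + h}{-4 + I}$
$U{\left(o \right)} = 12 + 3 o$
$s{\left(l,t \right)} = \frac{1}{t} - 4 t$ ($s{\left(l,t \right)} = \frac{t}{\frac{1}{-4 - 4} \left(-4 + 6\right)} + 1 \frac{1}{t} = \frac{t}{\frac{1}{-8} \cdot 2} + \frac{1}{t} = \frac{t}{\left(- \frac{1}{8}\right) 2} + \frac{1}{t} = \frac{t}{- \frac{1}{4}} + \frac{1}{t} = t \left(-4\right) + \frac{1}{t} = - 4 t + \frac{1}{t} = \frac{1}{t} - 4 t$)
$j = 112$
$s{\left(R,-11 \right)} + U{\left(2 \right)} j = \left(\frac{1}{-11} - -44\right) + \left(12 + 3 \cdot 2\right) 112 = \left(- \frac{1}{11} + 44\right) + \left(12 + 6\right) 112 = \frac{483}{11} + 18 \cdot 112 = \frac{483}{11} + 2016 = \frac{22659}{11}$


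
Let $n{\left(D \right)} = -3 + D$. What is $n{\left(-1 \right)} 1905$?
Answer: $-7620$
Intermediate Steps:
$n{\left(-1 \right)} 1905 = \left(-3 - 1\right) 1905 = \left(-4\right) 1905 = -7620$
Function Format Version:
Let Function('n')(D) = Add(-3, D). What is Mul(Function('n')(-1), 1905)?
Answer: -7620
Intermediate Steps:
Mul(Function('n')(-1), 1905) = Mul(Add(-3, -1), 1905) = Mul(-4, 1905) = -7620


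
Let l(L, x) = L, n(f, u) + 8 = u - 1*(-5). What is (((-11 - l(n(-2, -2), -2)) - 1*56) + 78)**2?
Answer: 256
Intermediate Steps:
n(f, u) = -3 + u (n(f, u) = -8 + (u - 1*(-5)) = -8 + (u + 5) = -8 + (5 + u) = -3 + u)
(((-11 - l(n(-2, -2), -2)) - 1*56) + 78)**2 = (((-11 - (-3 - 2)) - 1*56) + 78)**2 = (((-11 - 1*(-5)) - 56) + 78)**2 = (((-11 + 5) - 56) + 78)**2 = ((-6 - 56) + 78)**2 = (-62 + 78)**2 = 16**2 = 256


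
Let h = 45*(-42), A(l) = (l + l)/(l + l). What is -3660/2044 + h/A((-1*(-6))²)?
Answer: -966705/511 ≈ -1891.8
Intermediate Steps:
A(l) = 1 (A(l) = (2*l)/((2*l)) = (2*l)*(1/(2*l)) = 1)
h = -1890
-3660/2044 + h/A((-1*(-6))²) = -3660/2044 - 1890/1 = -3660*1/2044 - 1890*1 = -915/511 - 1890 = -966705/511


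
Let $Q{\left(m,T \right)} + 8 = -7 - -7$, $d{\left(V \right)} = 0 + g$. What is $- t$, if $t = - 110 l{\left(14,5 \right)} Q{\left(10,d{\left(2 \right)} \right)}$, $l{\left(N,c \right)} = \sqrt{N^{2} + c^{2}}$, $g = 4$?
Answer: $- 880 \sqrt{221} \approx -13082.0$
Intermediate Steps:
$d{\left(V \right)} = 4$ ($d{\left(V \right)} = 0 + 4 = 4$)
$Q{\left(m,T \right)} = -8$ ($Q{\left(m,T \right)} = -8 - 0 = -8 + \left(-7 + 7\right) = -8 + 0 = -8$)
$t = 880 \sqrt{221}$ ($t = - 110 \sqrt{14^{2} + 5^{2}} \left(-8\right) = - 110 \sqrt{196 + 25} \left(-8\right) = - 110 \sqrt{221} \left(-8\right) = 880 \sqrt{221} \approx 13082.0$)
$- t = - 880 \sqrt{221}$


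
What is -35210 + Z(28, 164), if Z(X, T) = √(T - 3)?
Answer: -35210 + √161 ≈ -35197.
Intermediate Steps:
Z(X, T) = √(-3 + T)
-35210 + Z(28, 164) = -35210 + √(-3 + 164) = -35210 + √161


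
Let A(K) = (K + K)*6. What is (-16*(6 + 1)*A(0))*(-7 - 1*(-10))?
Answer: 0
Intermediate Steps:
A(K) = 12*K (A(K) = (2*K)*6 = 12*K)
(-16*(6 + 1)*A(0))*(-7 - 1*(-10)) = (-16*(6 + 1)*12*0)*(-7 - 1*(-10)) = (-112*0)*(-7 + 10) = -16*0*3 = 0*3 = 0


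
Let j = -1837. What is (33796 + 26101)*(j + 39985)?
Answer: 2284950756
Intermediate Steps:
(33796 + 26101)*(j + 39985) = (33796 + 26101)*(-1837 + 39985) = 59897*38148 = 2284950756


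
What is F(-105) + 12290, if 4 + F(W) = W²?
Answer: 23311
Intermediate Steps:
F(W) = -4 + W²
F(-105) + 12290 = (-4 + (-105)²) + 12290 = (-4 + 11025) + 12290 = 11021 + 12290 = 23311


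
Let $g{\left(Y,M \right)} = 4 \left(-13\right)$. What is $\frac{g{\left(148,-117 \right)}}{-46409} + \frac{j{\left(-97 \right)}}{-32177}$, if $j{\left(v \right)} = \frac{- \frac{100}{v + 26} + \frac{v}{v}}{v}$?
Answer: $\frac{11531291887}{10284373580591} \approx 0.0011212$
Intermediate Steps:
$j{\left(v \right)} = \frac{1 - \frac{100}{26 + v}}{v}$ ($j{\left(v \right)} = \frac{- \frac{100}{26 + v} + 1}{v} = \frac{1 - \frac{100}{26 + v}}{v}$)
$g{\left(Y,M \right)} = -52$
$\frac{g{\left(148,-117 \right)}}{-46409} + \frac{j{\left(-97 \right)}}{-32177} = - \frac{52}{-46409} + \frac{\frac{1}{-97} \frac{1}{26 - 97} \left(-74 - 97\right)}{-32177} = \left(-52\right) \left(- \frac{1}{46409}\right) + \left(- \frac{1}{97}\right) \frac{1}{-71} \left(-171\right) \left(- \frac{1}{32177}\right) = \frac{52}{46409} + \left(- \frac{1}{97}\right) \left(- \frac{1}{71}\right) \left(-171\right) \left(- \frac{1}{32177}\right) = \frac{52}{46409} - - \frac{171}{221602999} = \frac{52}{46409} + \frac{171}{221602999} = \frac{11531291887}{10284373580591}$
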